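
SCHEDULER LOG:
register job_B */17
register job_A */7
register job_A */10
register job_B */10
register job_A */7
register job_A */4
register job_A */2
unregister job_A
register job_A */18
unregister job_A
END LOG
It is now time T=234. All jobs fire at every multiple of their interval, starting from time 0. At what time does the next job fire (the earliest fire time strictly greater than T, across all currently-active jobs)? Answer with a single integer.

Answer: 240

Derivation:
Op 1: register job_B */17 -> active={job_B:*/17}
Op 2: register job_A */7 -> active={job_A:*/7, job_B:*/17}
Op 3: register job_A */10 -> active={job_A:*/10, job_B:*/17}
Op 4: register job_B */10 -> active={job_A:*/10, job_B:*/10}
Op 5: register job_A */7 -> active={job_A:*/7, job_B:*/10}
Op 6: register job_A */4 -> active={job_A:*/4, job_B:*/10}
Op 7: register job_A */2 -> active={job_A:*/2, job_B:*/10}
Op 8: unregister job_A -> active={job_B:*/10}
Op 9: register job_A */18 -> active={job_A:*/18, job_B:*/10}
Op 10: unregister job_A -> active={job_B:*/10}
  job_B: interval 10, next fire after T=234 is 240
Earliest fire time = 240 (job job_B)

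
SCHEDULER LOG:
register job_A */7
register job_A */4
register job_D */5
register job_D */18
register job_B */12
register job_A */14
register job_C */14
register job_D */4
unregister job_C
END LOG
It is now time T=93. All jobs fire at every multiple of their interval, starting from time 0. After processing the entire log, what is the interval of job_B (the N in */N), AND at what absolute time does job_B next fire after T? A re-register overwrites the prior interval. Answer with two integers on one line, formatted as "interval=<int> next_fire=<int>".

Answer: interval=12 next_fire=96

Derivation:
Op 1: register job_A */7 -> active={job_A:*/7}
Op 2: register job_A */4 -> active={job_A:*/4}
Op 3: register job_D */5 -> active={job_A:*/4, job_D:*/5}
Op 4: register job_D */18 -> active={job_A:*/4, job_D:*/18}
Op 5: register job_B */12 -> active={job_A:*/4, job_B:*/12, job_D:*/18}
Op 6: register job_A */14 -> active={job_A:*/14, job_B:*/12, job_D:*/18}
Op 7: register job_C */14 -> active={job_A:*/14, job_B:*/12, job_C:*/14, job_D:*/18}
Op 8: register job_D */4 -> active={job_A:*/14, job_B:*/12, job_C:*/14, job_D:*/4}
Op 9: unregister job_C -> active={job_A:*/14, job_B:*/12, job_D:*/4}
Final interval of job_B = 12
Next fire of job_B after T=93: (93//12+1)*12 = 96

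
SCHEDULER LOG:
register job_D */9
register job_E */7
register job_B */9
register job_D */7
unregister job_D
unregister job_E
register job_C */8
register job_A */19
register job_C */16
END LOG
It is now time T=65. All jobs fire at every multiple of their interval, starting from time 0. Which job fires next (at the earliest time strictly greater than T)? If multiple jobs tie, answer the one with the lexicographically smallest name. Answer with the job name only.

Answer: job_B

Derivation:
Op 1: register job_D */9 -> active={job_D:*/9}
Op 2: register job_E */7 -> active={job_D:*/9, job_E:*/7}
Op 3: register job_B */9 -> active={job_B:*/9, job_D:*/9, job_E:*/7}
Op 4: register job_D */7 -> active={job_B:*/9, job_D:*/7, job_E:*/7}
Op 5: unregister job_D -> active={job_B:*/9, job_E:*/7}
Op 6: unregister job_E -> active={job_B:*/9}
Op 7: register job_C */8 -> active={job_B:*/9, job_C:*/8}
Op 8: register job_A */19 -> active={job_A:*/19, job_B:*/9, job_C:*/8}
Op 9: register job_C */16 -> active={job_A:*/19, job_B:*/9, job_C:*/16}
  job_A: interval 19, next fire after T=65 is 76
  job_B: interval 9, next fire after T=65 is 72
  job_C: interval 16, next fire after T=65 is 80
Earliest = 72, winner (lex tiebreak) = job_B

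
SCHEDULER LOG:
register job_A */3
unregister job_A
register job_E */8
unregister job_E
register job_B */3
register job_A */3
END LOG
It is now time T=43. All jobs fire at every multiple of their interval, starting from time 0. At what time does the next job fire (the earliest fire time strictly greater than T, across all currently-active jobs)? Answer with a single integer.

Answer: 45

Derivation:
Op 1: register job_A */3 -> active={job_A:*/3}
Op 2: unregister job_A -> active={}
Op 3: register job_E */8 -> active={job_E:*/8}
Op 4: unregister job_E -> active={}
Op 5: register job_B */3 -> active={job_B:*/3}
Op 6: register job_A */3 -> active={job_A:*/3, job_B:*/3}
  job_A: interval 3, next fire after T=43 is 45
  job_B: interval 3, next fire after T=43 is 45
Earliest fire time = 45 (job job_A)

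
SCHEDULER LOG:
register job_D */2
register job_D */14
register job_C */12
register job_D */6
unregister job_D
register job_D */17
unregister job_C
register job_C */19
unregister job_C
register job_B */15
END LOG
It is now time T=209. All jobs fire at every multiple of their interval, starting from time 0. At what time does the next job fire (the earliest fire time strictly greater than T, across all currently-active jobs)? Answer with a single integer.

Op 1: register job_D */2 -> active={job_D:*/2}
Op 2: register job_D */14 -> active={job_D:*/14}
Op 3: register job_C */12 -> active={job_C:*/12, job_D:*/14}
Op 4: register job_D */6 -> active={job_C:*/12, job_D:*/6}
Op 5: unregister job_D -> active={job_C:*/12}
Op 6: register job_D */17 -> active={job_C:*/12, job_D:*/17}
Op 7: unregister job_C -> active={job_D:*/17}
Op 8: register job_C */19 -> active={job_C:*/19, job_D:*/17}
Op 9: unregister job_C -> active={job_D:*/17}
Op 10: register job_B */15 -> active={job_B:*/15, job_D:*/17}
  job_B: interval 15, next fire after T=209 is 210
  job_D: interval 17, next fire after T=209 is 221
Earliest fire time = 210 (job job_B)

Answer: 210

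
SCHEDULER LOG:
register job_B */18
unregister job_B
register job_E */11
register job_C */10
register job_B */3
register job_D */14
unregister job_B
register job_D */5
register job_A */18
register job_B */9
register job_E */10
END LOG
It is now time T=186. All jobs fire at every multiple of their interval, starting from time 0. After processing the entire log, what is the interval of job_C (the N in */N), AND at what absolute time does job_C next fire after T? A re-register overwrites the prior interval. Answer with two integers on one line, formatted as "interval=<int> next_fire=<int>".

Op 1: register job_B */18 -> active={job_B:*/18}
Op 2: unregister job_B -> active={}
Op 3: register job_E */11 -> active={job_E:*/11}
Op 4: register job_C */10 -> active={job_C:*/10, job_E:*/11}
Op 5: register job_B */3 -> active={job_B:*/3, job_C:*/10, job_E:*/11}
Op 6: register job_D */14 -> active={job_B:*/3, job_C:*/10, job_D:*/14, job_E:*/11}
Op 7: unregister job_B -> active={job_C:*/10, job_D:*/14, job_E:*/11}
Op 8: register job_D */5 -> active={job_C:*/10, job_D:*/5, job_E:*/11}
Op 9: register job_A */18 -> active={job_A:*/18, job_C:*/10, job_D:*/5, job_E:*/11}
Op 10: register job_B */9 -> active={job_A:*/18, job_B:*/9, job_C:*/10, job_D:*/5, job_E:*/11}
Op 11: register job_E */10 -> active={job_A:*/18, job_B:*/9, job_C:*/10, job_D:*/5, job_E:*/10}
Final interval of job_C = 10
Next fire of job_C after T=186: (186//10+1)*10 = 190

Answer: interval=10 next_fire=190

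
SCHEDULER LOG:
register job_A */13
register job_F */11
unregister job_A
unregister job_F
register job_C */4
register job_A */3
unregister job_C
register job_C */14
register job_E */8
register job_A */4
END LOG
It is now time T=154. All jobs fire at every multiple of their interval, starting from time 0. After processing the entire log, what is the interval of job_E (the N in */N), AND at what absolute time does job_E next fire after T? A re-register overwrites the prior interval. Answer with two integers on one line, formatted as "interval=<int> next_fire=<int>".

Op 1: register job_A */13 -> active={job_A:*/13}
Op 2: register job_F */11 -> active={job_A:*/13, job_F:*/11}
Op 3: unregister job_A -> active={job_F:*/11}
Op 4: unregister job_F -> active={}
Op 5: register job_C */4 -> active={job_C:*/4}
Op 6: register job_A */3 -> active={job_A:*/3, job_C:*/4}
Op 7: unregister job_C -> active={job_A:*/3}
Op 8: register job_C */14 -> active={job_A:*/3, job_C:*/14}
Op 9: register job_E */8 -> active={job_A:*/3, job_C:*/14, job_E:*/8}
Op 10: register job_A */4 -> active={job_A:*/4, job_C:*/14, job_E:*/8}
Final interval of job_E = 8
Next fire of job_E after T=154: (154//8+1)*8 = 160

Answer: interval=8 next_fire=160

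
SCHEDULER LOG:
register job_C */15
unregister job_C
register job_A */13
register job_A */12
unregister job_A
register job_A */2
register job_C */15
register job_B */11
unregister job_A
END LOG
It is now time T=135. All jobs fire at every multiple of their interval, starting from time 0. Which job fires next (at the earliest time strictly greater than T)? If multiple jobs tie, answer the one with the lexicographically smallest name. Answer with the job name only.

Answer: job_B

Derivation:
Op 1: register job_C */15 -> active={job_C:*/15}
Op 2: unregister job_C -> active={}
Op 3: register job_A */13 -> active={job_A:*/13}
Op 4: register job_A */12 -> active={job_A:*/12}
Op 5: unregister job_A -> active={}
Op 6: register job_A */2 -> active={job_A:*/2}
Op 7: register job_C */15 -> active={job_A:*/2, job_C:*/15}
Op 8: register job_B */11 -> active={job_A:*/2, job_B:*/11, job_C:*/15}
Op 9: unregister job_A -> active={job_B:*/11, job_C:*/15}
  job_B: interval 11, next fire after T=135 is 143
  job_C: interval 15, next fire after T=135 is 150
Earliest = 143, winner (lex tiebreak) = job_B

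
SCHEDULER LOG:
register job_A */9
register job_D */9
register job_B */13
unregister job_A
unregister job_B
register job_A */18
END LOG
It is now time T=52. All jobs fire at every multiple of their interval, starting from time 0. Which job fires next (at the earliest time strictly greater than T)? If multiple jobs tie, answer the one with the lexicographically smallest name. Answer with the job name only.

Answer: job_A

Derivation:
Op 1: register job_A */9 -> active={job_A:*/9}
Op 2: register job_D */9 -> active={job_A:*/9, job_D:*/9}
Op 3: register job_B */13 -> active={job_A:*/9, job_B:*/13, job_D:*/9}
Op 4: unregister job_A -> active={job_B:*/13, job_D:*/9}
Op 5: unregister job_B -> active={job_D:*/9}
Op 6: register job_A */18 -> active={job_A:*/18, job_D:*/9}
  job_A: interval 18, next fire after T=52 is 54
  job_D: interval 9, next fire after T=52 is 54
Earliest = 54, winner (lex tiebreak) = job_A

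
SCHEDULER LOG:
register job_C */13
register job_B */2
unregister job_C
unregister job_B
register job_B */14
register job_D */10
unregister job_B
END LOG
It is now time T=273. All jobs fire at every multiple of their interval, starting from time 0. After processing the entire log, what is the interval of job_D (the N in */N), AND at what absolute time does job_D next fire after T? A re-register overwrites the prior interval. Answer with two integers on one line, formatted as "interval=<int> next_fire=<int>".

Answer: interval=10 next_fire=280

Derivation:
Op 1: register job_C */13 -> active={job_C:*/13}
Op 2: register job_B */2 -> active={job_B:*/2, job_C:*/13}
Op 3: unregister job_C -> active={job_B:*/2}
Op 4: unregister job_B -> active={}
Op 5: register job_B */14 -> active={job_B:*/14}
Op 6: register job_D */10 -> active={job_B:*/14, job_D:*/10}
Op 7: unregister job_B -> active={job_D:*/10}
Final interval of job_D = 10
Next fire of job_D after T=273: (273//10+1)*10 = 280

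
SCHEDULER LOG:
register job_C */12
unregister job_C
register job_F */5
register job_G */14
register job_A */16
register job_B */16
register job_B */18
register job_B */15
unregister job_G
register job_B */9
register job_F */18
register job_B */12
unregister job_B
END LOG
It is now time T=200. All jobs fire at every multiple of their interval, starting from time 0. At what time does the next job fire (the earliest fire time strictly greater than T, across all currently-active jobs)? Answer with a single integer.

Answer: 208

Derivation:
Op 1: register job_C */12 -> active={job_C:*/12}
Op 2: unregister job_C -> active={}
Op 3: register job_F */5 -> active={job_F:*/5}
Op 4: register job_G */14 -> active={job_F:*/5, job_G:*/14}
Op 5: register job_A */16 -> active={job_A:*/16, job_F:*/5, job_G:*/14}
Op 6: register job_B */16 -> active={job_A:*/16, job_B:*/16, job_F:*/5, job_G:*/14}
Op 7: register job_B */18 -> active={job_A:*/16, job_B:*/18, job_F:*/5, job_G:*/14}
Op 8: register job_B */15 -> active={job_A:*/16, job_B:*/15, job_F:*/5, job_G:*/14}
Op 9: unregister job_G -> active={job_A:*/16, job_B:*/15, job_F:*/5}
Op 10: register job_B */9 -> active={job_A:*/16, job_B:*/9, job_F:*/5}
Op 11: register job_F */18 -> active={job_A:*/16, job_B:*/9, job_F:*/18}
Op 12: register job_B */12 -> active={job_A:*/16, job_B:*/12, job_F:*/18}
Op 13: unregister job_B -> active={job_A:*/16, job_F:*/18}
  job_A: interval 16, next fire after T=200 is 208
  job_F: interval 18, next fire after T=200 is 216
Earliest fire time = 208 (job job_A)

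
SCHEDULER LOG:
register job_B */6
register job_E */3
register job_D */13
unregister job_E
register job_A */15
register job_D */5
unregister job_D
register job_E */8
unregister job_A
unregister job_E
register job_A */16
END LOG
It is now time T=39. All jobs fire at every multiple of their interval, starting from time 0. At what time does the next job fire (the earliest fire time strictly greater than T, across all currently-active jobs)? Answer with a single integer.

Op 1: register job_B */6 -> active={job_B:*/6}
Op 2: register job_E */3 -> active={job_B:*/6, job_E:*/3}
Op 3: register job_D */13 -> active={job_B:*/6, job_D:*/13, job_E:*/3}
Op 4: unregister job_E -> active={job_B:*/6, job_D:*/13}
Op 5: register job_A */15 -> active={job_A:*/15, job_B:*/6, job_D:*/13}
Op 6: register job_D */5 -> active={job_A:*/15, job_B:*/6, job_D:*/5}
Op 7: unregister job_D -> active={job_A:*/15, job_B:*/6}
Op 8: register job_E */8 -> active={job_A:*/15, job_B:*/6, job_E:*/8}
Op 9: unregister job_A -> active={job_B:*/6, job_E:*/8}
Op 10: unregister job_E -> active={job_B:*/6}
Op 11: register job_A */16 -> active={job_A:*/16, job_B:*/6}
  job_A: interval 16, next fire after T=39 is 48
  job_B: interval 6, next fire after T=39 is 42
Earliest fire time = 42 (job job_B)

Answer: 42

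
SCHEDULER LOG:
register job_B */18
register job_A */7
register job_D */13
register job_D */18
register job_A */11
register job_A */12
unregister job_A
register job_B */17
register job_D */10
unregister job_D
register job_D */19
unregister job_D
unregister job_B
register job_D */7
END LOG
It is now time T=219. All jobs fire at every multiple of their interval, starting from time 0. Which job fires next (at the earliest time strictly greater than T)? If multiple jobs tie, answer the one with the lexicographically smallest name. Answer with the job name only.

Answer: job_D

Derivation:
Op 1: register job_B */18 -> active={job_B:*/18}
Op 2: register job_A */7 -> active={job_A:*/7, job_B:*/18}
Op 3: register job_D */13 -> active={job_A:*/7, job_B:*/18, job_D:*/13}
Op 4: register job_D */18 -> active={job_A:*/7, job_B:*/18, job_D:*/18}
Op 5: register job_A */11 -> active={job_A:*/11, job_B:*/18, job_D:*/18}
Op 6: register job_A */12 -> active={job_A:*/12, job_B:*/18, job_D:*/18}
Op 7: unregister job_A -> active={job_B:*/18, job_D:*/18}
Op 8: register job_B */17 -> active={job_B:*/17, job_D:*/18}
Op 9: register job_D */10 -> active={job_B:*/17, job_D:*/10}
Op 10: unregister job_D -> active={job_B:*/17}
Op 11: register job_D */19 -> active={job_B:*/17, job_D:*/19}
Op 12: unregister job_D -> active={job_B:*/17}
Op 13: unregister job_B -> active={}
Op 14: register job_D */7 -> active={job_D:*/7}
  job_D: interval 7, next fire after T=219 is 224
Earliest = 224, winner (lex tiebreak) = job_D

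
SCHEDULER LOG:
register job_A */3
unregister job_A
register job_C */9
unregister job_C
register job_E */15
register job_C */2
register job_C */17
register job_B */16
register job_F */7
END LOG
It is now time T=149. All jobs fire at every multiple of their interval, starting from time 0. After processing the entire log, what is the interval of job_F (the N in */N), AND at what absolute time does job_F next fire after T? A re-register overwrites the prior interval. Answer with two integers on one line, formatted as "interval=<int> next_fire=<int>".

Answer: interval=7 next_fire=154

Derivation:
Op 1: register job_A */3 -> active={job_A:*/3}
Op 2: unregister job_A -> active={}
Op 3: register job_C */9 -> active={job_C:*/9}
Op 4: unregister job_C -> active={}
Op 5: register job_E */15 -> active={job_E:*/15}
Op 6: register job_C */2 -> active={job_C:*/2, job_E:*/15}
Op 7: register job_C */17 -> active={job_C:*/17, job_E:*/15}
Op 8: register job_B */16 -> active={job_B:*/16, job_C:*/17, job_E:*/15}
Op 9: register job_F */7 -> active={job_B:*/16, job_C:*/17, job_E:*/15, job_F:*/7}
Final interval of job_F = 7
Next fire of job_F after T=149: (149//7+1)*7 = 154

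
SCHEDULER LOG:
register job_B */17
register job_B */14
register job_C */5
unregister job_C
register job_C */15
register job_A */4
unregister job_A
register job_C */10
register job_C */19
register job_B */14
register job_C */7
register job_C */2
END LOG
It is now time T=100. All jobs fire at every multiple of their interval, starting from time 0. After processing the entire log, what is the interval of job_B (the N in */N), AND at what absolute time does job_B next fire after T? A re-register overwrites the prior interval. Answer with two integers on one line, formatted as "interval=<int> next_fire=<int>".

Op 1: register job_B */17 -> active={job_B:*/17}
Op 2: register job_B */14 -> active={job_B:*/14}
Op 3: register job_C */5 -> active={job_B:*/14, job_C:*/5}
Op 4: unregister job_C -> active={job_B:*/14}
Op 5: register job_C */15 -> active={job_B:*/14, job_C:*/15}
Op 6: register job_A */4 -> active={job_A:*/4, job_B:*/14, job_C:*/15}
Op 7: unregister job_A -> active={job_B:*/14, job_C:*/15}
Op 8: register job_C */10 -> active={job_B:*/14, job_C:*/10}
Op 9: register job_C */19 -> active={job_B:*/14, job_C:*/19}
Op 10: register job_B */14 -> active={job_B:*/14, job_C:*/19}
Op 11: register job_C */7 -> active={job_B:*/14, job_C:*/7}
Op 12: register job_C */2 -> active={job_B:*/14, job_C:*/2}
Final interval of job_B = 14
Next fire of job_B after T=100: (100//14+1)*14 = 112

Answer: interval=14 next_fire=112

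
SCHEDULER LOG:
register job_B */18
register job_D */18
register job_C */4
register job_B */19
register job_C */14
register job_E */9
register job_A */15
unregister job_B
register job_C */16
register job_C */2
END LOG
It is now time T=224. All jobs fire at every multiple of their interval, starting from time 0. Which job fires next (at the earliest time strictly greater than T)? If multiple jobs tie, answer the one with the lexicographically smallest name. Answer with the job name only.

Op 1: register job_B */18 -> active={job_B:*/18}
Op 2: register job_D */18 -> active={job_B:*/18, job_D:*/18}
Op 3: register job_C */4 -> active={job_B:*/18, job_C:*/4, job_D:*/18}
Op 4: register job_B */19 -> active={job_B:*/19, job_C:*/4, job_D:*/18}
Op 5: register job_C */14 -> active={job_B:*/19, job_C:*/14, job_D:*/18}
Op 6: register job_E */9 -> active={job_B:*/19, job_C:*/14, job_D:*/18, job_E:*/9}
Op 7: register job_A */15 -> active={job_A:*/15, job_B:*/19, job_C:*/14, job_D:*/18, job_E:*/9}
Op 8: unregister job_B -> active={job_A:*/15, job_C:*/14, job_D:*/18, job_E:*/9}
Op 9: register job_C */16 -> active={job_A:*/15, job_C:*/16, job_D:*/18, job_E:*/9}
Op 10: register job_C */2 -> active={job_A:*/15, job_C:*/2, job_D:*/18, job_E:*/9}
  job_A: interval 15, next fire after T=224 is 225
  job_C: interval 2, next fire after T=224 is 226
  job_D: interval 18, next fire after T=224 is 234
  job_E: interval 9, next fire after T=224 is 225
Earliest = 225, winner (lex tiebreak) = job_A

Answer: job_A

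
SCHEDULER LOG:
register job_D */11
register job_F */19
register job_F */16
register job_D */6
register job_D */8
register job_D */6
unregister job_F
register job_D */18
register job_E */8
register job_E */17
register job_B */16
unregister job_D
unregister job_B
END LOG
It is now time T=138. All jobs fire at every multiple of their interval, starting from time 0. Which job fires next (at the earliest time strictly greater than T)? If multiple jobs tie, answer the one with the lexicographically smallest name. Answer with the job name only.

Op 1: register job_D */11 -> active={job_D:*/11}
Op 2: register job_F */19 -> active={job_D:*/11, job_F:*/19}
Op 3: register job_F */16 -> active={job_D:*/11, job_F:*/16}
Op 4: register job_D */6 -> active={job_D:*/6, job_F:*/16}
Op 5: register job_D */8 -> active={job_D:*/8, job_F:*/16}
Op 6: register job_D */6 -> active={job_D:*/6, job_F:*/16}
Op 7: unregister job_F -> active={job_D:*/6}
Op 8: register job_D */18 -> active={job_D:*/18}
Op 9: register job_E */8 -> active={job_D:*/18, job_E:*/8}
Op 10: register job_E */17 -> active={job_D:*/18, job_E:*/17}
Op 11: register job_B */16 -> active={job_B:*/16, job_D:*/18, job_E:*/17}
Op 12: unregister job_D -> active={job_B:*/16, job_E:*/17}
Op 13: unregister job_B -> active={job_E:*/17}
  job_E: interval 17, next fire after T=138 is 153
Earliest = 153, winner (lex tiebreak) = job_E

Answer: job_E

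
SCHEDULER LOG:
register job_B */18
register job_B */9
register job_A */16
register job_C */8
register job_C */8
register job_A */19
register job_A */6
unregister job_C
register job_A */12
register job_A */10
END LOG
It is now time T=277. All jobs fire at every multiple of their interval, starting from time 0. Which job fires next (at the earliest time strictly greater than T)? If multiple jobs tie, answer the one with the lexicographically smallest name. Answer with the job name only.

Answer: job_B

Derivation:
Op 1: register job_B */18 -> active={job_B:*/18}
Op 2: register job_B */9 -> active={job_B:*/9}
Op 3: register job_A */16 -> active={job_A:*/16, job_B:*/9}
Op 4: register job_C */8 -> active={job_A:*/16, job_B:*/9, job_C:*/8}
Op 5: register job_C */8 -> active={job_A:*/16, job_B:*/9, job_C:*/8}
Op 6: register job_A */19 -> active={job_A:*/19, job_B:*/9, job_C:*/8}
Op 7: register job_A */6 -> active={job_A:*/6, job_B:*/9, job_C:*/8}
Op 8: unregister job_C -> active={job_A:*/6, job_B:*/9}
Op 9: register job_A */12 -> active={job_A:*/12, job_B:*/9}
Op 10: register job_A */10 -> active={job_A:*/10, job_B:*/9}
  job_A: interval 10, next fire after T=277 is 280
  job_B: interval 9, next fire after T=277 is 279
Earliest = 279, winner (lex tiebreak) = job_B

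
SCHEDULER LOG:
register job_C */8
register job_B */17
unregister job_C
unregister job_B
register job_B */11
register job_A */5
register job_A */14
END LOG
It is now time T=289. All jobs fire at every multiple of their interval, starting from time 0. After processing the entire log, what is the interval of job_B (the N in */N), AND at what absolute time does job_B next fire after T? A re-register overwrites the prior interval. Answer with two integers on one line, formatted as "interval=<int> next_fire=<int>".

Answer: interval=11 next_fire=297

Derivation:
Op 1: register job_C */8 -> active={job_C:*/8}
Op 2: register job_B */17 -> active={job_B:*/17, job_C:*/8}
Op 3: unregister job_C -> active={job_B:*/17}
Op 4: unregister job_B -> active={}
Op 5: register job_B */11 -> active={job_B:*/11}
Op 6: register job_A */5 -> active={job_A:*/5, job_B:*/11}
Op 7: register job_A */14 -> active={job_A:*/14, job_B:*/11}
Final interval of job_B = 11
Next fire of job_B after T=289: (289//11+1)*11 = 297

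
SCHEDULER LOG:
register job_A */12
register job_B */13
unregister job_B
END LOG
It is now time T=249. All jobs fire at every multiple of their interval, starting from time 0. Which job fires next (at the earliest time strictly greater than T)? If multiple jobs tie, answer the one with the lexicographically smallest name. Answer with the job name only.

Answer: job_A

Derivation:
Op 1: register job_A */12 -> active={job_A:*/12}
Op 2: register job_B */13 -> active={job_A:*/12, job_B:*/13}
Op 3: unregister job_B -> active={job_A:*/12}
  job_A: interval 12, next fire after T=249 is 252
Earliest = 252, winner (lex tiebreak) = job_A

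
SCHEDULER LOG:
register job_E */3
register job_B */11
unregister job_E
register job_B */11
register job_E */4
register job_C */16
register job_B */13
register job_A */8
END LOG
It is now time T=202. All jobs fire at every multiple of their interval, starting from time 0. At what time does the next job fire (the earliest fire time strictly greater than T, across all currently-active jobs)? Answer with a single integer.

Op 1: register job_E */3 -> active={job_E:*/3}
Op 2: register job_B */11 -> active={job_B:*/11, job_E:*/3}
Op 3: unregister job_E -> active={job_B:*/11}
Op 4: register job_B */11 -> active={job_B:*/11}
Op 5: register job_E */4 -> active={job_B:*/11, job_E:*/4}
Op 6: register job_C */16 -> active={job_B:*/11, job_C:*/16, job_E:*/4}
Op 7: register job_B */13 -> active={job_B:*/13, job_C:*/16, job_E:*/4}
Op 8: register job_A */8 -> active={job_A:*/8, job_B:*/13, job_C:*/16, job_E:*/4}
  job_A: interval 8, next fire after T=202 is 208
  job_B: interval 13, next fire after T=202 is 208
  job_C: interval 16, next fire after T=202 is 208
  job_E: interval 4, next fire after T=202 is 204
Earliest fire time = 204 (job job_E)

Answer: 204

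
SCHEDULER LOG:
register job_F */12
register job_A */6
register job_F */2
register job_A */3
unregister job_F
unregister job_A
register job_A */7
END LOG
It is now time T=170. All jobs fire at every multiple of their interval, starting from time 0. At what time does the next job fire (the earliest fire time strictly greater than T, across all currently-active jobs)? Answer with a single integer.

Answer: 175

Derivation:
Op 1: register job_F */12 -> active={job_F:*/12}
Op 2: register job_A */6 -> active={job_A:*/6, job_F:*/12}
Op 3: register job_F */2 -> active={job_A:*/6, job_F:*/2}
Op 4: register job_A */3 -> active={job_A:*/3, job_F:*/2}
Op 5: unregister job_F -> active={job_A:*/3}
Op 6: unregister job_A -> active={}
Op 7: register job_A */7 -> active={job_A:*/7}
  job_A: interval 7, next fire after T=170 is 175
Earliest fire time = 175 (job job_A)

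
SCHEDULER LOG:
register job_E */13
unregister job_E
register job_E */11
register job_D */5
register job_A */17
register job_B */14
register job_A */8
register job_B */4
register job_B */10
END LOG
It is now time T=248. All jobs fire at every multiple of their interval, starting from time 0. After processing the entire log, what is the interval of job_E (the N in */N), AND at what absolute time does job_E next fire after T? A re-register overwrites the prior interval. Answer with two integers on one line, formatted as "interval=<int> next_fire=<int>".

Answer: interval=11 next_fire=253

Derivation:
Op 1: register job_E */13 -> active={job_E:*/13}
Op 2: unregister job_E -> active={}
Op 3: register job_E */11 -> active={job_E:*/11}
Op 4: register job_D */5 -> active={job_D:*/5, job_E:*/11}
Op 5: register job_A */17 -> active={job_A:*/17, job_D:*/5, job_E:*/11}
Op 6: register job_B */14 -> active={job_A:*/17, job_B:*/14, job_D:*/5, job_E:*/11}
Op 7: register job_A */8 -> active={job_A:*/8, job_B:*/14, job_D:*/5, job_E:*/11}
Op 8: register job_B */4 -> active={job_A:*/8, job_B:*/4, job_D:*/5, job_E:*/11}
Op 9: register job_B */10 -> active={job_A:*/8, job_B:*/10, job_D:*/5, job_E:*/11}
Final interval of job_E = 11
Next fire of job_E after T=248: (248//11+1)*11 = 253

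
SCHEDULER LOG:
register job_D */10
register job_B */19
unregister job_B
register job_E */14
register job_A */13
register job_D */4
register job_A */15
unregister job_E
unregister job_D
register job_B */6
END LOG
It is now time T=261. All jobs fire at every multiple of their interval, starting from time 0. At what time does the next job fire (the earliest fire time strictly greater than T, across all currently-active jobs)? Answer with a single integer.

Op 1: register job_D */10 -> active={job_D:*/10}
Op 2: register job_B */19 -> active={job_B:*/19, job_D:*/10}
Op 3: unregister job_B -> active={job_D:*/10}
Op 4: register job_E */14 -> active={job_D:*/10, job_E:*/14}
Op 5: register job_A */13 -> active={job_A:*/13, job_D:*/10, job_E:*/14}
Op 6: register job_D */4 -> active={job_A:*/13, job_D:*/4, job_E:*/14}
Op 7: register job_A */15 -> active={job_A:*/15, job_D:*/4, job_E:*/14}
Op 8: unregister job_E -> active={job_A:*/15, job_D:*/4}
Op 9: unregister job_D -> active={job_A:*/15}
Op 10: register job_B */6 -> active={job_A:*/15, job_B:*/6}
  job_A: interval 15, next fire after T=261 is 270
  job_B: interval 6, next fire after T=261 is 264
Earliest fire time = 264 (job job_B)

Answer: 264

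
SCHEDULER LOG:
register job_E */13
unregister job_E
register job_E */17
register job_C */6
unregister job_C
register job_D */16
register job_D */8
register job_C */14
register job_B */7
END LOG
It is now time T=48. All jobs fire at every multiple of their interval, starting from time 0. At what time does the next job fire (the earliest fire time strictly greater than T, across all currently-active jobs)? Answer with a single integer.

Answer: 49

Derivation:
Op 1: register job_E */13 -> active={job_E:*/13}
Op 2: unregister job_E -> active={}
Op 3: register job_E */17 -> active={job_E:*/17}
Op 4: register job_C */6 -> active={job_C:*/6, job_E:*/17}
Op 5: unregister job_C -> active={job_E:*/17}
Op 6: register job_D */16 -> active={job_D:*/16, job_E:*/17}
Op 7: register job_D */8 -> active={job_D:*/8, job_E:*/17}
Op 8: register job_C */14 -> active={job_C:*/14, job_D:*/8, job_E:*/17}
Op 9: register job_B */7 -> active={job_B:*/7, job_C:*/14, job_D:*/8, job_E:*/17}
  job_B: interval 7, next fire after T=48 is 49
  job_C: interval 14, next fire after T=48 is 56
  job_D: interval 8, next fire after T=48 is 56
  job_E: interval 17, next fire after T=48 is 51
Earliest fire time = 49 (job job_B)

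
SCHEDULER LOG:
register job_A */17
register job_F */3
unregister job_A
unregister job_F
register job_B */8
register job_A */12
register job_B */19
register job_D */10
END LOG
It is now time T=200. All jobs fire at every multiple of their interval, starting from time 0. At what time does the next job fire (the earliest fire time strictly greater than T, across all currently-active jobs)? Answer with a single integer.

Answer: 204

Derivation:
Op 1: register job_A */17 -> active={job_A:*/17}
Op 2: register job_F */3 -> active={job_A:*/17, job_F:*/3}
Op 3: unregister job_A -> active={job_F:*/3}
Op 4: unregister job_F -> active={}
Op 5: register job_B */8 -> active={job_B:*/8}
Op 6: register job_A */12 -> active={job_A:*/12, job_B:*/8}
Op 7: register job_B */19 -> active={job_A:*/12, job_B:*/19}
Op 8: register job_D */10 -> active={job_A:*/12, job_B:*/19, job_D:*/10}
  job_A: interval 12, next fire after T=200 is 204
  job_B: interval 19, next fire after T=200 is 209
  job_D: interval 10, next fire after T=200 is 210
Earliest fire time = 204 (job job_A)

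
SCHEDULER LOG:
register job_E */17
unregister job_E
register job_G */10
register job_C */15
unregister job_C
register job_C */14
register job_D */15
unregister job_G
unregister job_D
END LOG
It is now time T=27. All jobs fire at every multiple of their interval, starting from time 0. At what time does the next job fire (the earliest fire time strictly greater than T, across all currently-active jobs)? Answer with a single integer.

Answer: 28

Derivation:
Op 1: register job_E */17 -> active={job_E:*/17}
Op 2: unregister job_E -> active={}
Op 3: register job_G */10 -> active={job_G:*/10}
Op 4: register job_C */15 -> active={job_C:*/15, job_G:*/10}
Op 5: unregister job_C -> active={job_G:*/10}
Op 6: register job_C */14 -> active={job_C:*/14, job_G:*/10}
Op 7: register job_D */15 -> active={job_C:*/14, job_D:*/15, job_G:*/10}
Op 8: unregister job_G -> active={job_C:*/14, job_D:*/15}
Op 9: unregister job_D -> active={job_C:*/14}
  job_C: interval 14, next fire after T=27 is 28
Earliest fire time = 28 (job job_C)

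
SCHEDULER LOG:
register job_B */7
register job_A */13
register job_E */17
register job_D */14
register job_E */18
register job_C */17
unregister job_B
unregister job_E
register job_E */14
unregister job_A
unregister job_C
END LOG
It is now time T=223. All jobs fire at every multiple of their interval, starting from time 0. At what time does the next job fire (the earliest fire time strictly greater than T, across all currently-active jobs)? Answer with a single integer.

Op 1: register job_B */7 -> active={job_B:*/7}
Op 2: register job_A */13 -> active={job_A:*/13, job_B:*/7}
Op 3: register job_E */17 -> active={job_A:*/13, job_B:*/7, job_E:*/17}
Op 4: register job_D */14 -> active={job_A:*/13, job_B:*/7, job_D:*/14, job_E:*/17}
Op 5: register job_E */18 -> active={job_A:*/13, job_B:*/7, job_D:*/14, job_E:*/18}
Op 6: register job_C */17 -> active={job_A:*/13, job_B:*/7, job_C:*/17, job_D:*/14, job_E:*/18}
Op 7: unregister job_B -> active={job_A:*/13, job_C:*/17, job_D:*/14, job_E:*/18}
Op 8: unregister job_E -> active={job_A:*/13, job_C:*/17, job_D:*/14}
Op 9: register job_E */14 -> active={job_A:*/13, job_C:*/17, job_D:*/14, job_E:*/14}
Op 10: unregister job_A -> active={job_C:*/17, job_D:*/14, job_E:*/14}
Op 11: unregister job_C -> active={job_D:*/14, job_E:*/14}
  job_D: interval 14, next fire after T=223 is 224
  job_E: interval 14, next fire after T=223 is 224
Earliest fire time = 224 (job job_D)

Answer: 224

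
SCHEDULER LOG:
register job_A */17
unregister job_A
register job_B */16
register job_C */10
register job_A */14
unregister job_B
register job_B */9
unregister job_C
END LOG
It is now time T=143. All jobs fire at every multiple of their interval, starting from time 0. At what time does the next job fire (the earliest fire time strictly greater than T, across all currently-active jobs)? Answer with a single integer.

Answer: 144

Derivation:
Op 1: register job_A */17 -> active={job_A:*/17}
Op 2: unregister job_A -> active={}
Op 3: register job_B */16 -> active={job_B:*/16}
Op 4: register job_C */10 -> active={job_B:*/16, job_C:*/10}
Op 5: register job_A */14 -> active={job_A:*/14, job_B:*/16, job_C:*/10}
Op 6: unregister job_B -> active={job_A:*/14, job_C:*/10}
Op 7: register job_B */9 -> active={job_A:*/14, job_B:*/9, job_C:*/10}
Op 8: unregister job_C -> active={job_A:*/14, job_B:*/9}
  job_A: interval 14, next fire after T=143 is 154
  job_B: interval 9, next fire after T=143 is 144
Earliest fire time = 144 (job job_B)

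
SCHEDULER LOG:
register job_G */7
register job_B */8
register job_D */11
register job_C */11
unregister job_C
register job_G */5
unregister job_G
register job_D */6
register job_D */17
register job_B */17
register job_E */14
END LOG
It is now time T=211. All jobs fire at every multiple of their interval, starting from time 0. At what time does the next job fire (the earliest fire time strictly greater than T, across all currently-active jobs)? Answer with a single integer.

Op 1: register job_G */7 -> active={job_G:*/7}
Op 2: register job_B */8 -> active={job_B:*/8, job_G:*/7}
Op 3: register job_D */11 -> active={job_B:*/8, job_D:*/11, job_G:*/7}
Op 4: register job_C */11 -> active={job_B:*/8, job_C:*/11, job_D:*/11, job_G:*/7}
Op 5: unregister job_C -> active={job_B:*/8, job_D:*/11, job_G:*/7}
Op 6: register job_G */5 -> active={job_B:*/8, job_D:*/11, job_G:*/5}
Op 7: unregister job_G -> active={job_B:*/8, job_D:*/11}
Op 8: register job_D */6 -> active={job_B:*/8, job_D:*/6}
Op 9: register job_D */17 -> active={job_B:*/8, job_D:*/17}
Op 10: register job_B */17 -> active={job_B:*/17, job_D:*/17}
Op 11: register job_E */14 -> active={job_B:*/17, job_D:*/17, job_E:*/14}
  job_B: interval 17, next fire after T=211 is 221
  job_D: interval 17, next fire after T=211 is 221
  job_E: interval 14, next fire after T=211 is 224
Earliest fire time = 221 (job job_B)

Answer: 221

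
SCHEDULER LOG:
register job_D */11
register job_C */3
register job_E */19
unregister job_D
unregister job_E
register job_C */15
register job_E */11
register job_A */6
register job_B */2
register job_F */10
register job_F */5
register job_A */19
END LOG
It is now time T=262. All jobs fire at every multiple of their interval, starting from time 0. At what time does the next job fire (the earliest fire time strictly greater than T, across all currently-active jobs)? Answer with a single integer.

Answer: 264

Derivation:
Op 1: register job_D */11 -> active={job_D:*/11}
Op 2: register job_C */3 -> active={job_C:*/3, job_D:*/11}
Op 3: register job_E */19 -> active={job_C:*/3, job_D:*/11, job_E:*/19}
Op 4: unregister job_D -> active={job_C:*/3, job_E:*/19}
Op 5: unregister job_E -> active={job_C:*/3}
Op 6: register job_C */15 -> active={job_C:*/15}
Op 7: register job_E */11 -> active={job_C:*/15, job_E:*/11}
Op 8: register job_A */6 -> active={job_A:*/6, job_C:*/15, job_E:*/11}
Op 9: register job_B */2 -> active={job_A:*/6, job_B:*/2, job_C:*/15, job_E:*/11}
Op 10: register job_F */10 -> active={job_A:*/6, job_B:*/2, job_C:*/15, job_E:*/11, job_F:*/10}
Op 11: register job_F */5 -> active={job_A:*/6, job_B:*/2, job_C:*/15, job_E:*/11, job_F:*/5}
Op 12: register job_A */19 -> active={job_A:*/19, job_B:*/2, job_C:*/15, job_E:*/11, job_F:*/5}
  job_A: interval 19, next fire after T=262 is 266
  job_B: interval 2, next fire after T=262 is 264
  job_C: interval 15, next fire after T=262 is 270
  job_E: interval 11, next fire after T=262 is 264
  job_F: interval 5, next fire after T=262 is 265
Earliest fire time = 264 (job job_B)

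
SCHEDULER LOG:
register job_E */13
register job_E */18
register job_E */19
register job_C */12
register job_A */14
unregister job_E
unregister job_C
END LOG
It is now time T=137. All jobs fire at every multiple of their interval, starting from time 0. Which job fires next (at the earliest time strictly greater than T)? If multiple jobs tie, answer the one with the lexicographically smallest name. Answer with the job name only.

Answer: job_A

Derivation:
Op 1: register job_E */13 -> active={job_E:*/13}
Op 2: register job_E */18 -> active={job_E:*/18}
Op 3: register job_E */19 -> active={job_E:*/19}
Op 4: register job_C */12 -> active={job_C:*/12, job_E:*/19}
Op 5: register job_A */14 -> active={job_A:*/14, job_C:*/12, job_E:*/19}
Op 6: unregister job_E -> active={job_A:*/14, job_C:*/12}
Op 7: unregister job_C -> active={job_A:*/14}
  job_A: interval 14, next fire after T=137 is 140
Earliest = 140, winner (lex tiebreak) = job_A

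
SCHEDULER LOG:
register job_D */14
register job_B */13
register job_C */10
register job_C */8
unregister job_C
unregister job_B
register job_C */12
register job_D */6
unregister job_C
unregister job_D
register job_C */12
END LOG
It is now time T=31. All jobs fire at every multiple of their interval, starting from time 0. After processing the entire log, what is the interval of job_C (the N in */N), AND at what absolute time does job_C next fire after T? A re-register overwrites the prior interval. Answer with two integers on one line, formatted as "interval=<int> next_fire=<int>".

Answer: interval=12 next_fire=36

Derivation:
Op 1: register job_D */14 -> active={job_D:*/14}
Op 2: register job_B */13 -> active={job_B:*/13, job_D:*/14}
Op 3: register job_C */10 -> active={job_B:*/13, job_C:*/10, job_D:*/14}
Op 4: register job_C */8 -> active={job_B:*/13, job_C:*/8, job_D:*/14}
Op 5: unregister job_C -> active={job_B:*/13, job_D:*/14}
Op 6: unregister job_B -> active={job_D:*/14}
Op 7: register job_C */12 -> active={job_C:*/12, job_D:*/14}
Op 8: register job_D */6 -> active={job_C:*/12, job_D:*/6}
Op 9: unregister job_C -> active={job_D:*/6}
Op 10: unregister job_D -> active={}
Op 11: register job_C */12 -> active={job_C:*/12}
Final interval of job_C = 12
Next fire of job_C after T=31: (31//12+1)*12 = 36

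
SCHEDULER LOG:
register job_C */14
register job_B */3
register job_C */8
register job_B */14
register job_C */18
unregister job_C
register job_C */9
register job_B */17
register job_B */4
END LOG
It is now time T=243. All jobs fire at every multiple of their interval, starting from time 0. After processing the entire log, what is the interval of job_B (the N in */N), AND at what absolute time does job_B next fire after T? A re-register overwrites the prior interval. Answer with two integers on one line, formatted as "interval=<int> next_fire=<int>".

Op 1: register job_C */14 -> active={job_C:*/14}
Op 2: register job_B */3 -> active={job_B:*/3, job_C:*/14}
Op 3: register job_C */8 -> active={job_B:*/3, job_C:*/8}
Op 4: register job_B */14 -> active={job_B:*/14, job_C:*/8}
Op 5: register job_C */18 -> active={job_B:*/14, job_C:*/18}
Op 6: unregister job_C -> active={job_B:*/14}
Op 7: register job_C */9 -> active={job_B:*/14, job_C:*/9}
Op 8: register job_B */17 -> active={job_B:*/17, job_C:*/9}
Op 9: register job_B */4 -> active={job_B:*/4, job_C:*/9}
Final interval of job_B = 4
Next fire of job_B after T=243: (243//4+1)*4 = 244

Answer: interval=4 next_fire=244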